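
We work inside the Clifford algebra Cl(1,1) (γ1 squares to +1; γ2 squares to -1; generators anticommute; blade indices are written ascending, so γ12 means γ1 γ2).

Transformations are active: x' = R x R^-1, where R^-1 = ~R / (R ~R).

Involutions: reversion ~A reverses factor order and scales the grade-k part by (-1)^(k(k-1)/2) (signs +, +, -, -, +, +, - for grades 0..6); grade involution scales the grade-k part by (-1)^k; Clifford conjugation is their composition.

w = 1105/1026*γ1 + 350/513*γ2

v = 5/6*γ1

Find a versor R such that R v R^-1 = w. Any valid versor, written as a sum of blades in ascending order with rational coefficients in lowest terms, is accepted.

A norm check does it: q(v) = q(w) = 25/36, hence R = v + w = 980/513*γ1 + 350/513*γ2 realises the map — parallel part kept, (v - w)/2 negated, v carried to w.
Answer: 980/513*γ1 + 350/513*γ2


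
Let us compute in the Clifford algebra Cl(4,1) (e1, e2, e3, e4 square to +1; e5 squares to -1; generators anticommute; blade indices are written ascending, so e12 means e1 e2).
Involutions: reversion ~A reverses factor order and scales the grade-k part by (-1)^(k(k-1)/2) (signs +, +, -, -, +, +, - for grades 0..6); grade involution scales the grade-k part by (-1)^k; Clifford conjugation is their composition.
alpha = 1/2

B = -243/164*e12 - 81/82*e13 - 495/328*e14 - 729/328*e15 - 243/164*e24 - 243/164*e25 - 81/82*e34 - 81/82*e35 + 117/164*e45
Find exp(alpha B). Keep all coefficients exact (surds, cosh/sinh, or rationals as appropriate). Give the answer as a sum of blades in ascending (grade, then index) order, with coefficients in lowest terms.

B^2 term by term: the squares give (-243/164)^2*(e12)^2 + (-81/82)^2*(e13)^2 + (-495/328)^2*(e14)^2 + (-729/328)^2*(e15)^2 + (-243/164)^2*(e24)^2 + (-243/164)^2*(e25)^2 + (-81/82)^2*(e34)^2 + (-81/82)^2*(e35)^2 + (117/164)^2*(e45)^2 = 59049/26896*(-1) + 6561/6724*(-1) + 245025/107584*(-1) + 531441/107584*(+1) + 59049/26896*(-1) + 59049/26896*(+1) + 6561/6724*(-1) + 6561/6724*(+1) + 13689/26896*(+1) = 0 (each basis 2-blade squares to minus the product of its generators' squares); cross terms between blades sharing an index anticommute and cancel; the commuting (index-disjoint) pairs give grade-4 terms 2*c*c'*(blade product), which cancel blade by blade — e1234: 19683/6724 - 19683/6724 = 0; e1235: 19683/6724 - 19683/6724 = 0; e1245: -28431/13448 - 120285/26896 + 177147/26896 = 0; e1345: -9477/6724 - 40095/13448 + 59049/13448 = 0; e2345: -19683/6724 + 19683/6724 = 0 — confirming B is simple. So B^2 = 0.
B^2 = 0, so the series closes: exp(alpha B) = 1 + alpha B (parabolic case).
Answer: 1 - 243/328*e12 - 81/164*e13 - 495/656*e14 - 729/656*e15 - 243/328*e24 - 243/328*e25 - 81/164*e34 - 81/164*e35 + 117/328*e45


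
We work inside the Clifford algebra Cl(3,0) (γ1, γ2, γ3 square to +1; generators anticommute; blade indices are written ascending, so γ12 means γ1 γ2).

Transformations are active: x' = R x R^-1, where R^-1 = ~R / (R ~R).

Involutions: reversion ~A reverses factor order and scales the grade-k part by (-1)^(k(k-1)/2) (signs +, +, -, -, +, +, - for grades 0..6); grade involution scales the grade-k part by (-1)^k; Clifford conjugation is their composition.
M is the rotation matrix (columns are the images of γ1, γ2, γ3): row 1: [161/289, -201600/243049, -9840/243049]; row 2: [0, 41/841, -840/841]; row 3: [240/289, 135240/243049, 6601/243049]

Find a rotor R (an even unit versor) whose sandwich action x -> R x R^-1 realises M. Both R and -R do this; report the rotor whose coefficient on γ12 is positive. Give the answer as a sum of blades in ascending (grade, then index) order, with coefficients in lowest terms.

Method: write R = a + b12*γ12 + b13*γ13 + b23*γ23 with a^2 + b12^2 + b13^2 + b23^2 = 1 (so R^-1 = ~R). Expanding the columns R e_j ~R gives tr M = 4a^2 - 1 and, from the antisymmetric part, M21 - M12 = -4a*b12, M13 - M31 = 4a*b13, M32 - M23 = -4a*b23.
Here tr M = 153851/243049, so a^2 = (1 + tr M)/4 = 99225/243049 and a = ±315/493. Taking a = 315/493: M21 - M12 = 201600/243049, M13 - M31 = -211680/243049, M32 - M23 = 378000/243049, giving b12 = -160/493, b13 = -168/493, b23 = -300/493, i.e. R = 315/493 - 160/493*γ12 - 168/493*γ13 - 300/493*γ23.
Its γ12 coefficient is negative, so report the other preimage -R.
Answer: -315/493 + 160/493*γ12 + 168/493*γ13 + 300/493*γ23. Key observation: the double cover Spin(3) -> SO(3) sends R and -R to the same matrix (trace 153851/243049 here), so the stated sign of the γ12 coefficient is what selects one sheet.


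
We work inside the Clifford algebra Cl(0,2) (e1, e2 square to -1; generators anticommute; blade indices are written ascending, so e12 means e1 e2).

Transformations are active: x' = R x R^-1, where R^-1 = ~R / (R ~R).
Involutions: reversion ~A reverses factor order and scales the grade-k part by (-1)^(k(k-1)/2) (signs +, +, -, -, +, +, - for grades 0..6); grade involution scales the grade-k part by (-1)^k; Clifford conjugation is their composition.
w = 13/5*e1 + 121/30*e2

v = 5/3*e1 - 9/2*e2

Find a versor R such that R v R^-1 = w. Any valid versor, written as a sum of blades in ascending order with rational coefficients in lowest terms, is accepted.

Reasoning: v^2 = w^2 = -829/36 since conjugation preserves the quadratic form; R = v + w = 64/15*e1 - 7/15*e2 is then valid when invertible, keeping its own part and reversing (v - w)/2.
Answer: 64/15*e1 - 7/15*e2


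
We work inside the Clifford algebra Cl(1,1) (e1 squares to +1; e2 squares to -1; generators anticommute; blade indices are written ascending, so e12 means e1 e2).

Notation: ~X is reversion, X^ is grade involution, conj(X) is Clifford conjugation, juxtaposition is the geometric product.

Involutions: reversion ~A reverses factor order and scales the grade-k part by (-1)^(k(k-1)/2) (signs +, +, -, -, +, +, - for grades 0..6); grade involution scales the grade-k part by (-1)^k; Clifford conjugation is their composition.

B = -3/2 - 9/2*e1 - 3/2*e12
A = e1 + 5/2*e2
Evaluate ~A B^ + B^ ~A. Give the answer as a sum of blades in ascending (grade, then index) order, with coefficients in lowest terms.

first term: 9/2 - 21/4*e1 - 21/4*e2 - 45/4*e12
second term: 9/2 + 9/4*e1 - 9/4*e2 + 45/4*e12
Answer: 9 - 3*e1 - 15/2*e2


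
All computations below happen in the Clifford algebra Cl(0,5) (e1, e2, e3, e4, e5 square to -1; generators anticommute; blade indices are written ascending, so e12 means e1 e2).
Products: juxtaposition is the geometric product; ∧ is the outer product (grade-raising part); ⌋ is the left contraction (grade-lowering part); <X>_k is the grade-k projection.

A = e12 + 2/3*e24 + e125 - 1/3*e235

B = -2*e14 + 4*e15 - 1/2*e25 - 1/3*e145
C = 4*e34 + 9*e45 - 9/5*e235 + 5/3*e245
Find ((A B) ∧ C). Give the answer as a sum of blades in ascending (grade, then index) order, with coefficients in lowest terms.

step 1: 1/2*e1 + 4*e2 + 1/6*e3 + 4/3*e12 + 1/2*e15 - 5/3*e24 + 4*e25 - 1/3*e45 - 4/3*e123 + 2/9*e125 - 7/3*e245 - 1/9*e1234 + 8/3*e1245 + 2/3*e12345
step 2: 2*e134 + 9/2*e145 + 16*e234 + 36*e245 + 3/2*e345 + 16/3*e1234 - 9/10*e1235 + 77/6*e1245 + 2*e1345 + 283/18*e2345 - 100/9*e12345
Answer: 2*e134 + 9/2*e145 + 16*e234 + 36*e245 + 3/2*e345 + 16/3*e1234 - 9/10*e1235 + 77/6*e1245 + 2*e1345 + 283/18*e2345 - 100/9*e12345


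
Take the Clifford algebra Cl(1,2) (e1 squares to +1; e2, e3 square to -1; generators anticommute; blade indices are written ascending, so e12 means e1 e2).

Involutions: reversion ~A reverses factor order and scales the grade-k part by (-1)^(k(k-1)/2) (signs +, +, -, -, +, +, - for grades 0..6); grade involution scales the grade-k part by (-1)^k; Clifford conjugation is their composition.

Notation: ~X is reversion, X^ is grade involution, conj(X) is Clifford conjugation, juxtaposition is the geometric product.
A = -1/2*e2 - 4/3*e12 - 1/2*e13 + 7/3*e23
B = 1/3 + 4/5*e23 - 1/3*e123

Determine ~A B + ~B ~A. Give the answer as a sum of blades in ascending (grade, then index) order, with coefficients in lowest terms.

first term: 28/15 - 7/9*e1 - 2/45*e3 + 38/45*e12 - 11/15*e13 - 7/9*e23
second term: -28/15 + 7/9*e1 - 1/3*e2 + 38/45*e3 + 38/45*e12 - 16/15*e13 - 7/9*e23
Answer: -1/3*e2 + 4/5*e3 + 76/45*e12 - 9/5*e13 - 14/9*e23


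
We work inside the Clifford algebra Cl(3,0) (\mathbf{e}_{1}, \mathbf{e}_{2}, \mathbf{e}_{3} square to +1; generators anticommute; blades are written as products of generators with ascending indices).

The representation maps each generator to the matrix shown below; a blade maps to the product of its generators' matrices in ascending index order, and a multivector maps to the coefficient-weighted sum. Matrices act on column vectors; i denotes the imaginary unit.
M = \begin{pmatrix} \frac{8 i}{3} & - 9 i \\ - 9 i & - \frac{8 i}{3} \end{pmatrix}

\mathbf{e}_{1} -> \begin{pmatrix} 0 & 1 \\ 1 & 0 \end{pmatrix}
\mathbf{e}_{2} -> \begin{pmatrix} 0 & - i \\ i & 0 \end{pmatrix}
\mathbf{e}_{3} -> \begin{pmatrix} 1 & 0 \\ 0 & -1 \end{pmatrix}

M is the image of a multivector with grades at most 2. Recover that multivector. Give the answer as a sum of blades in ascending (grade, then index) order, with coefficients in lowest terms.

Method: 1, rho(e_{1}), rho(e_{2}), rho(e_{3}) form a trace-orthogonal basis of the 2x2 complex matrices (tr(X Y) = 2 if X = Y, else 0), so M = m0*1 + m1*rho(e_{1}) + m2*rho(e_{2}) + m3*rho(e_{3}) with m0 = tr(M)/2 = 0, m1 = tr(M rho(e_{1}))/2 = - 9 i, m2 = tr(M rho(e_{2}))/2 = 0, m3 = tr(M rho(e_{3}))/2 = \frac{8 i}{3}.
Multiplying table entries, the bivector images are rho(e_{1} e_{2}) = i*rho(e_{3}), rho(e_{1} e_{3}) = -i*rho(e_{2}), rho(e_{2} e_{3}) = i*rho(e_{1}); with real blade coefficients the real parts of m0..m3 are the coefficients of 1, e_{1}, e_{2}, e_{3} and the imaginary parts give the bivectors (e_{2} e_{3}: Im m1, e_{1} e_{3}: -Im m2, e_{1} e_{2}: Im m3).
Answer: \frac{8}{3} e_{1} e_{2} - 9 e_{2} e_{3}


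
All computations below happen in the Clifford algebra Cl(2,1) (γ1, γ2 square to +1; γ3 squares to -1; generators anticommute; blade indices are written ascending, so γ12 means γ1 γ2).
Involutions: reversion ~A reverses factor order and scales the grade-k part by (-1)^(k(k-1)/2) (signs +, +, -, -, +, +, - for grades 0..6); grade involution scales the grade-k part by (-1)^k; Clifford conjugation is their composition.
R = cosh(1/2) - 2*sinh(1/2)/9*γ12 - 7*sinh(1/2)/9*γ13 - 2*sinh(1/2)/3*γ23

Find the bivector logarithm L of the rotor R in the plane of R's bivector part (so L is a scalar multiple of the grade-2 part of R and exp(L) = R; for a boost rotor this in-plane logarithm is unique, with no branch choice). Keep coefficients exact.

The scalar part of R is cosh(1/2), which fixes the rapidity magnitude through cosh (cosh is even, so it cannot fix the sign — the bivector part carries that); dividing the bivector part by sinh of the rapidity gives the plane, and L = rapidity * plane, where the joint sign ambiguity of (rapidity, plane) cancels in the product.
Concretely: cosh(rapidity) = cosh(1/2) gives rapidity = ±1/2, and since rapidity/sinh(rapidity) is even the sign is immaterial: L = (rapidity/sinh(rapidity)) * <R>_2 = (1/(2*sinh(1/2))) * <R>_2.
Answer: -1/9*γ12 - 7/18*γ13 - 1/3*γ23


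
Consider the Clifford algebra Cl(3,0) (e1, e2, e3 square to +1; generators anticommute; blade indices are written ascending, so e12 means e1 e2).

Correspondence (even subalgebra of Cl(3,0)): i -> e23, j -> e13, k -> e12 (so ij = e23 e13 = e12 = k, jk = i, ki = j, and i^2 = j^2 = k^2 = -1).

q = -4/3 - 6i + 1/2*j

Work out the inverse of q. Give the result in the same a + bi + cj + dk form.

In blades: q = -4/3 + 1/2*e13 - 6*e23.
With qbar = -4/3 - 1/2*e13 + 6*e23 (scalar fixed, mapped units negated), q qbar = 1369/36 (the sum of squared coefficients), so q^-1 = qbar / (1369/36) = -48/1369 - 18/1369*e13 + 216/1369*e23; translating back:
Answer: -48/1369 + 216/1369*i - 18/1369*j


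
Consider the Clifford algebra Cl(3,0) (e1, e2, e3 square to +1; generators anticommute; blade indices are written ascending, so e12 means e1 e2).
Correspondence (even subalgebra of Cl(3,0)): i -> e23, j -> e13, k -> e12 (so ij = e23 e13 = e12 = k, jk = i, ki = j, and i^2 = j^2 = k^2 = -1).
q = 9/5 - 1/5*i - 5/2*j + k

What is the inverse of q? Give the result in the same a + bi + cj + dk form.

In blades: q = 9/5 + e12 - 5/2*e13 - 1/5*e23.
With qbar = 9/5 - e12 + 5/2*e13 + 1/5*e23 (scalar fixed, mapped units negated), q qbar = 1053/100 (the sum of squared coefficients), so q^-1 = qbar / (1053/100) = 20/117 - 100/1053*e12 + 250/1053*e13 + 20/1053*e23; translating back:
Answer: 20/117 + 20/1053*i + 250/1053*j - 100/1053*k


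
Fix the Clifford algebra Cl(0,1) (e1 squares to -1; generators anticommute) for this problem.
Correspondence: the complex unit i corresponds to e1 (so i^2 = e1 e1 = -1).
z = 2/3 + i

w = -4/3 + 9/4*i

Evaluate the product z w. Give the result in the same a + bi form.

In blades: z = 2/3 + e1, w = -4/3 + 9/4*e1.
Distribute z over w term by term (generator squares from the signature, products reordered to ascending indices): (2/3)*w = -8/9 + 3/2*e1; (e1)*w = -9/4 - 4/3*e1.
Sum: -113/36 + 1/6*e1; translating back through the correspondence:
Answer: -113/36 + 1/6*i


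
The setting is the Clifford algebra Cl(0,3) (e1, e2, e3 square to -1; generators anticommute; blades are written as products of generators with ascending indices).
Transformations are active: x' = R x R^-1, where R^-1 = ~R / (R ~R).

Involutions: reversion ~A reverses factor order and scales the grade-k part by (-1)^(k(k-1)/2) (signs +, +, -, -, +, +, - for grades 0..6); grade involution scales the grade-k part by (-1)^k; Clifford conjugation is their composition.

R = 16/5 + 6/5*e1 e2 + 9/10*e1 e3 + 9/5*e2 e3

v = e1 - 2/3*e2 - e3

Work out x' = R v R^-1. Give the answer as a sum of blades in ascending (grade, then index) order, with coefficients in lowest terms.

~R = 16/5 - 6/5*e1 e2 - 9/10*e1 e3 - 9/5*e2 e3, and R ~R = 1573/100, so R^-1 = ~R / (1573/100).
R v = 49/10*e1 + 13/15*e2 - 7/2*e3 + 6/5*e1 e2 e3
Answer: 1995/1573*e1 + 4162/4719*e2 - 379/1573*e3


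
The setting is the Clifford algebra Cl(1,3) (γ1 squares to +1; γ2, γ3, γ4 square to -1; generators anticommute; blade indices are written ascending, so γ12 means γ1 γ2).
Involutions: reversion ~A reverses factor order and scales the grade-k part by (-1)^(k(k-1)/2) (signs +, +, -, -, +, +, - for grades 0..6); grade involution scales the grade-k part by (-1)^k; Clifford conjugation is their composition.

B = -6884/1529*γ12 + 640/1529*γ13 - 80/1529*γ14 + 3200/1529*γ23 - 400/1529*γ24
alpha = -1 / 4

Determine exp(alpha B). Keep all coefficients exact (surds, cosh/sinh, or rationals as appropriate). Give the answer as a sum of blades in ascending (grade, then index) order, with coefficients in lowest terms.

B^2 term by term: the squares give (-6884/1529)^2*(γ12)^2 + (640/1529)^2*(γ13)^2 + (-80/1529)^2*(γ14)^2 + (3200/1529)^2*(γ23)^2 + (-400/1529)^2*(γ24)^2 = 47389456/2337841*(+1) + 409600/2337841*(+1) + 6400/2337841*(+1) + 10240000/2337841*(-1) + 160000/2337841*(-1) = 16 (each basis 2-blade squares to minus the product of its generators' squares); cross terms between blades sharing an index anticommute and cancel; the commuting (index-disjoint) pairs give grade-4 terms 2*c*c'*(blade product), which cancel blade by blade — γ1234: 512000/2337841 - 512000/2337841 = 0 — confirming B is simple. So B^2 = 16.
B^2 = 16 — the series telescopes hyperbolically here: l = 4, alpha*l = -1, so exp(alpha B) = cosh(-1) + (sinh(-1)/4)*B = cosh(1) + (-sinh(1)/4)*B.
Answer: cosh(1) + 1721*sinh(1)/1529*γ12 - 160*sinh(1)/1529*γ13 + 20*sinh(1)/1529*γ14 - 800*sinh(1)/1529*γ23 + 100*sinh(1)/1529*γ24


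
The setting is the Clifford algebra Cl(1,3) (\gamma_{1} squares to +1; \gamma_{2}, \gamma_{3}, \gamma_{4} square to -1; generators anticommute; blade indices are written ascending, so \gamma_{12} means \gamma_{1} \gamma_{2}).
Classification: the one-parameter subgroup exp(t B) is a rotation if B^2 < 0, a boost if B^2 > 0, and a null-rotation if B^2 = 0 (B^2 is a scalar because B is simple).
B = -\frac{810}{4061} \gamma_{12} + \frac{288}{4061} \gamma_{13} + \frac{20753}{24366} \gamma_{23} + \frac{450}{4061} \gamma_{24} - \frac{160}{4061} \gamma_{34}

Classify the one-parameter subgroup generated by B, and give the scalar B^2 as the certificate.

B^2 term by term: the squares give (-\frac{810}{4061})^2*(\gamma_{12})^2 + (\frac{288}{4061})^2*(\gamma_{13})^2 + (\frac{20753}{24366})^2*(\gamma_{23})^2 + (\frac{450}{4061})^2*(\gamma_{24})^2 + (-\frac{160}{4061})^2*(\gamma_{34})^2 = \frac{656100}{16491721}*(+1) + \frac{82944}{16491721}*(+1) + \frac{430687009}{593701956}*(-1) + \frac{202500}{16491721}*(-1) + \frac{25600}{16491721}*(-1) = -\frac{25}{36} (each basis 2-blade squares to minus the product of its generators' squares); cross terms between blades sharing an index anticommute and cancel; the commuting (index-disjoint) pairs give grade-4 terms 2*c*c'*(blade product), which cancel blade by blade — \gamma_{1234}: \frac{259200}{16491721} - \frac{259200}{16491721} = 0 — confirming B is simple. So B^2 = -\frac{25}{36}.
Answer: rotation, certificate B^2 = -\frac{25}{36}. The class reads off the invariant scalar -\frac{25}{36} directly.


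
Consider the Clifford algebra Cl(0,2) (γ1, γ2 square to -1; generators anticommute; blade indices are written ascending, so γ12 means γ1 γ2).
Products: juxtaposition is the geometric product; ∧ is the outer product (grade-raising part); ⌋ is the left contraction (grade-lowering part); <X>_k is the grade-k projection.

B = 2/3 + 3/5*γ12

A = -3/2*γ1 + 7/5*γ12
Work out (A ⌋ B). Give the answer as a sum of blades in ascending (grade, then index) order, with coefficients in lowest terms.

step 1: -21/25 + 9/10*γ2
Answer: -21/25 + 9/10*γ2


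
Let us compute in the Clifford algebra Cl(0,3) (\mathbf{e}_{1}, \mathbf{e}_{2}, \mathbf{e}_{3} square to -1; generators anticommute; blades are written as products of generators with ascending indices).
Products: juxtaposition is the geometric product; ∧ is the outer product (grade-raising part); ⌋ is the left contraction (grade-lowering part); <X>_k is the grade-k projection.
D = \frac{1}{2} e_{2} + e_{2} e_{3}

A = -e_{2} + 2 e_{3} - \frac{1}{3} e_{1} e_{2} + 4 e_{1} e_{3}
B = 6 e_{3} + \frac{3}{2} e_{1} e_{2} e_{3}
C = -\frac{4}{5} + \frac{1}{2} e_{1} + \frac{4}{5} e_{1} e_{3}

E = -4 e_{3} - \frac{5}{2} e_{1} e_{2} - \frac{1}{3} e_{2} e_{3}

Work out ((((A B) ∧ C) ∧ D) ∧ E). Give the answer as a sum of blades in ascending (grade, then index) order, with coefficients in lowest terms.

step 1: -12 - 24 e_{1} + 6 e_{2} + \frac{1}{2} e_{3} - 3 e_{1} e_{2} - \frac{3}{2} e_{1} e_{3} - 6 e_{2} e_{3} - 2 e_{1} e_{2} e_{3}
step 2: \frac{48}{5} + \frac{66}{5} e_{1} - \frac{24}{5} e_{2} - \frac{2}{5} e_{3} - \frac{3}{5} e_{1} e_{2} - \frac{173}{20} e_{1} e_{3} + \frac{24}{5} e_{2} e_{3} - \frac{31}{5} e_{1} e_{2} e_{3}
step 3: \frac{24}{5} e_{2} + \frac{33}{5} e_{1} e_{2} + \frac{49}{5} e_{2} e_{3} + \frac{701}{40} e_{1} e_{2} e_{3}
step 4: -\frac{96}{5} e_{2} e_{3} - \frac{132}{5} e_{1} e_{2} e_{3}
Answer: -\frac{96}{5} e_{2} e_{3} - \frac{132}{5} e_{1} e_{2} e_{3}


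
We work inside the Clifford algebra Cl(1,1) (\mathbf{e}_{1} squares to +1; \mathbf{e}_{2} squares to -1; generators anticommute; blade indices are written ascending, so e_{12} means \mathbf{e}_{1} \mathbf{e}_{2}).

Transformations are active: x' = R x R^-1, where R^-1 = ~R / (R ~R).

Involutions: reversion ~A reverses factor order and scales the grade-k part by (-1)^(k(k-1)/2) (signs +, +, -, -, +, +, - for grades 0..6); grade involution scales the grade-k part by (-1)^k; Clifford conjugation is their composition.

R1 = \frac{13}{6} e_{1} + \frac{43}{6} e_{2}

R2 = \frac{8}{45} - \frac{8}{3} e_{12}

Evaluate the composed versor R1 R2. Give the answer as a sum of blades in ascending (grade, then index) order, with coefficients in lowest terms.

Distribute over the terms of R1 (each basis-blade product reordered to ascending indices, repeated generators contracted through their squares):
(\frac{13}{6} e_{1}) R2 = \frac{52}{135} e_{1} - \frac{52}{9} e_{2}
(\frac{43}{6} e_{2}) R2 = -\frac{172}{9} e_{1} + \frac{172}{135} e_{2}
Summing the partial products and collecting blades:
Answer: -\frac{2528}{135} e_{1} - \frac{608}{135} e_{2}


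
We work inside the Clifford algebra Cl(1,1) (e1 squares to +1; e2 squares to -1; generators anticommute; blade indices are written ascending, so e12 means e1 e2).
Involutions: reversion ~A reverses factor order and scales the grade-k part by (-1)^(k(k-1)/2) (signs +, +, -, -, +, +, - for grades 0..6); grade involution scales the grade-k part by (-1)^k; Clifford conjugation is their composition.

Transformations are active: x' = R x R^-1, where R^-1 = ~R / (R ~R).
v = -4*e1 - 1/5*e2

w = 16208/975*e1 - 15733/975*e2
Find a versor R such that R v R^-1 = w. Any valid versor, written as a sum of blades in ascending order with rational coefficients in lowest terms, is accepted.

Here q(v) = q(w) = 399/25; the classical choice R = v + w = 12308/975*e1 - 15928/975*e2 then realises v -> w under the sandwich.
Answer: 12308/975*e1 - 15928/975*e2


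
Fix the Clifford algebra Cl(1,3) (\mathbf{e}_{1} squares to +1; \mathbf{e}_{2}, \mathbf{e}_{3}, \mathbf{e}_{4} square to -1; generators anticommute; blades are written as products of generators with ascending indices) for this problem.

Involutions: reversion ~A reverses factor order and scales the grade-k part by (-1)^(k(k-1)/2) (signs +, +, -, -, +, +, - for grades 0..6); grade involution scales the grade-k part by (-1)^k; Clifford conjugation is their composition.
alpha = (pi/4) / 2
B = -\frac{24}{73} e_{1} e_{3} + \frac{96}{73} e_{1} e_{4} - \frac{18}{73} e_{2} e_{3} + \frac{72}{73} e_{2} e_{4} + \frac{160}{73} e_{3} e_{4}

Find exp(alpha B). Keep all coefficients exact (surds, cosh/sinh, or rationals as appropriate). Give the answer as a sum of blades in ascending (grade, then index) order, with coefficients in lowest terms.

B^2 term by term: the squares give (-\frac{24}{73})^2*(e_{1} e_{3})^2 + (\frac{96}{73})^2*(e_{1} e_{4})^2 + (-\frac{18}{73})^2*(e_{2} e_{3})^2 + (\frac{72}{73})^2*(e_{2} e_{4})^2 + (\frac{160}{73})^2*(e_{3} e_{4})^2 = \frac{576}{5329}*(+1) + \frac{9216}{5329}*(+1) + \frac{324}{5329}*(-1) + \frac{5184}{5329}*(-1) + \frac{25600}{5329}*(-1) = -4 (each basis 2-blade squares to minus the product of its generators' squares); cross terms between blades sharing an index anticommute and cancel; the commuting (index-disjoint) pairs give grade-4 terms 2*c*c'*(blade product), which cancel blade by blade — e_{1} e_{2} e_{3} e_{4}: \frac{3456}{5329} - \frac{3456}{5329} = 0 — confirming B is simple. So B^2 = -4.
B^2 = -4 — since the square is negative, the closed form is circular: l = 2, alpha*l = \frac{\pi}{4}, so exp(alpha B) = cos(\frac{\pi}{4}) + (sin(\frac{\pi}{4})/2)*B = \frac{\sqrt{2}}{2} + (\frac{\sqrt{2}}{4})*B.
Answer: \frac{\sqrt{2}}{2} - \frac{6 \sqrt{2}}{73} e_{1} e_{3} + \frac{24 \sqrt{2}}{73} e_{1} e_{4} - \frac{9 \sqrt{2}}{146} e_{2} e_{3} + \frac{18 \sqrt{2}}{73} e_{2} e_{4} + \frac{40 \sqrt{2}}{73} e_{3} e_{4}


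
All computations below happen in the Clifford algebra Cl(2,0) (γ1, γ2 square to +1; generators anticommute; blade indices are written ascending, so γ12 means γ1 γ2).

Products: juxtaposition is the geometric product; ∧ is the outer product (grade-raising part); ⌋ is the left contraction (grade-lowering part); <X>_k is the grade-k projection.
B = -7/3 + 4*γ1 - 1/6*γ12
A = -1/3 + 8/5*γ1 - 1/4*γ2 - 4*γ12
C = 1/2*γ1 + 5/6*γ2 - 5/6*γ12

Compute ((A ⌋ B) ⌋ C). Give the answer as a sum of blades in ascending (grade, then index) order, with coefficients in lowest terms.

step 1: 293/45 - 11/8*γ1 - 4/15*γ2 + 1/18*γ12
step 2: -373/432 + 91/30*γ1 + 2839/432*γ2 - 293/54*γ12
Answer: -373/432 + 91/30*γ1 + 2839/432*γ2 - 293/54*γ12


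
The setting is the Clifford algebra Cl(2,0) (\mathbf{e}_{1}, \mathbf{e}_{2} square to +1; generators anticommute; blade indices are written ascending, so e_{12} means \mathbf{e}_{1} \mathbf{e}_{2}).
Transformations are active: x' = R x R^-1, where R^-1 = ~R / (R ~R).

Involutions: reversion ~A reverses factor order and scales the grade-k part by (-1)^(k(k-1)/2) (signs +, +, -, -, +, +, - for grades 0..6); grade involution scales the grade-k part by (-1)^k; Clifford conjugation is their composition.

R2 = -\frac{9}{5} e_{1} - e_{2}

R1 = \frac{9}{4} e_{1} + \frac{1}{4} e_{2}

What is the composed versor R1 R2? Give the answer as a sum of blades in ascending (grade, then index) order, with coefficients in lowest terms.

Distribute over the terms of R1 (each basis-blade product reordered to ascending indices, repeated generators contracted through their squares):
(\frac{9}{4} e_{1}) R2 = -\frac{81}{20} - \frac{9}{4} e_{12}
(\frac{1}{4} e_{2}) R2 = -\frac{1}{4} + \frac{9}{20} e_{12}
Summing the partial products and collecting blades:
Answer: -\frac{43}{10} - \frac{9}{5} e_{12}


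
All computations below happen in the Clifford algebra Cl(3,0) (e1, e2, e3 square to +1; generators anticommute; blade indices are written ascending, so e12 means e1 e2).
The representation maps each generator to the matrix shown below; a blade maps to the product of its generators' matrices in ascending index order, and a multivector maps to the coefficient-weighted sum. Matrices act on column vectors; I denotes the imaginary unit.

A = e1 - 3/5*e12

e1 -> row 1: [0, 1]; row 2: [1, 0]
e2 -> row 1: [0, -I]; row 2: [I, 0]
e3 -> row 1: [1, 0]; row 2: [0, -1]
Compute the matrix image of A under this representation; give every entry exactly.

Bivector images (products of the table entries): rho(e12) = rho(e1)rho(e2) = row 1: [I, 0]; row 2: [0, -I].
M = (1)*rho(e1) + (-3/5)*rho(e12), summed entrywise:
Answer: row 1: [-3*I/5, 1]; row 2: [1, 3*I/5]


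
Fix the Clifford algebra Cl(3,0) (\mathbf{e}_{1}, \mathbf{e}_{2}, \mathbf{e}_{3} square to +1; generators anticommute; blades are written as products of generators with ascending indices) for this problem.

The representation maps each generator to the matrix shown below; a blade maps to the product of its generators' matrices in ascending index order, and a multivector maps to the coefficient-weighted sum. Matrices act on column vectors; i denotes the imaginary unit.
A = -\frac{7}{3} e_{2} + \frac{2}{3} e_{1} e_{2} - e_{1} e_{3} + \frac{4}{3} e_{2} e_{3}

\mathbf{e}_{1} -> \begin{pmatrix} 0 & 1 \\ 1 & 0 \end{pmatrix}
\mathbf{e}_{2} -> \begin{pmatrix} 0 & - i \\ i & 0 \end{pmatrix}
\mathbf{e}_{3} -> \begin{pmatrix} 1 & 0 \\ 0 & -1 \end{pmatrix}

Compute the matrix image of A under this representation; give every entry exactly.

Bivector images (products of the table entries): rho(e_{1} e_{2}) = rho(\mathbf{e}_{1})rho(\mathbf{e}_{2}) = \begin{pmatrix} i & 0 \\ 0 & - i \end{pmatrix}; rho(e_{1} e_{3}) = rho(\mathbf{e}_{1})rho(\mathbf{e}_{3}) = \begin{pmatrix} 0 & -1 \\ 1 & 0 \end{pmatrix}; rho(e_{2} e_{3}) = rho(\mathbf{e}_{2})rho(\mathbf{e}_{3}) = \begin{pmatrix} 0 & i \\ i & 0 \end{pmatrix}.
M = (-\frac{7}{3})*rho(e_{2}) + (\frac{2}{3})*rho(e_{1} e_{2}) + (-1)*rho(e_{1} e_{3}) + (\frac{4}{3})*rho(e_{2} e_{3}), summed entrywise:
Answer: \begin{pmatrix} \frac{2 i}{3} & 1 + \frac{11 i}{3} \\ -1 - i & - \frac{2 i}{3} \end{pmatrix}


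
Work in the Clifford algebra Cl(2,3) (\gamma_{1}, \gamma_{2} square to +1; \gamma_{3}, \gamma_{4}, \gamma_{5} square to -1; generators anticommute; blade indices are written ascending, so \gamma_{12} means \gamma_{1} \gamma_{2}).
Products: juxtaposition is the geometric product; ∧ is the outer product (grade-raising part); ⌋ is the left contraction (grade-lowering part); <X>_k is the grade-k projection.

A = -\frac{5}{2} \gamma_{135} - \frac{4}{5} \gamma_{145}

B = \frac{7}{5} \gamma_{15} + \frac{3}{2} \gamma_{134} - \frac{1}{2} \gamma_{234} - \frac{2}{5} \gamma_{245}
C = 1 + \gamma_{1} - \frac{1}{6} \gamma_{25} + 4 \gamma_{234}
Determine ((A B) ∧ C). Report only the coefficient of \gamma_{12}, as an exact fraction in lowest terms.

step 1: \frac{7}{2} \gamma_{3} + \frac{28}{25} \gamma_{4} - \frac{8}{25} \gamma_{12} - \frac{6}{5} \gamma_{35} + \frac{15}{4} \gamma_{45} + \gamma_{1234} + \frac{2}{5} \gamma_{1235} - \frac{5}{4} \gamma_{1245}
step 2: \frac{7}{2} \gamma_{3} + \frac{28}{25} \gamma_{4} - \frac{8}{25} \gamma_{12} - \frac{7}{2} \gamma_{13} - \frac{28}{25} \gamma_{14} - \frac{6}{5} \gamma_{35} + \frac{15}{4} \gamma_{45} - \frac{6}{5} \gamma_{135} + \frac{15}{4} \gamma_{145} + \frac{7}{12} \gamma_{235} + \frac{14}{75} \gamma_{245} + \gamma_{1234} + \frac{2}{5} \gamma_{1235} - \frac{5}{4} \gamma_{1245}
Answer: -\frac{8}{25}


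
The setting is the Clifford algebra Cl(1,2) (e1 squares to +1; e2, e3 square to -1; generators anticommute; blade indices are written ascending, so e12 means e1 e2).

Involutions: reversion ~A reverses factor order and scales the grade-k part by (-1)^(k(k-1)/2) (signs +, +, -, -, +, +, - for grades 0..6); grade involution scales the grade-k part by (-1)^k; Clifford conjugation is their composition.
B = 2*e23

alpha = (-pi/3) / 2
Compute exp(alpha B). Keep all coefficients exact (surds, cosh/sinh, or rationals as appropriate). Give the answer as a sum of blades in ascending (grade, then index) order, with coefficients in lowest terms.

B^2 = (2)^2*(e23)^2 = 4*(-1) = -4 (a basis 2-blade squares to minus the product of its generators' squares).
B^2 = -4 — the negative square puts this in the circular regime; l = 2, alpha*l = -pi/3, so exp(alpha B) = cos(-pi/3) + (sin(-pi/3)/2)*B = 1/2 + (-sqrt(3)/4)*B.
Answer: 1/2 - sqrt(3)/2*e23


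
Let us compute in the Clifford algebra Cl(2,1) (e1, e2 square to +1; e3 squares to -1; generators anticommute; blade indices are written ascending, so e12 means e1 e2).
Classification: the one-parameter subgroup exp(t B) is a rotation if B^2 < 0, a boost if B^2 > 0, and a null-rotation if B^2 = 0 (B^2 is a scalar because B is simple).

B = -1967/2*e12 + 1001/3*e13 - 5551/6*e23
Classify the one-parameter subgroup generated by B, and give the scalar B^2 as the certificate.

B^2 term by term: the squares give (-1967/2)^2*(e12)^2 + (1001/3)^2*(e13)^2 + (-5551/6)^2*(e23)^2 = 3869089/4*(-1) + 1002001/9*(+1) + 30813601/36*(+1) = -49/9 (each basis 2-blade squares to minus the product of its generators' squares); cross terms between blades sharing an index anticommute and cancel. So B^2 = -49/9.
Answer: rotation, certificate B^2 = -49/9. Because -49/9 is invariant under every versor sandwich, the classification follows from its sign alone.


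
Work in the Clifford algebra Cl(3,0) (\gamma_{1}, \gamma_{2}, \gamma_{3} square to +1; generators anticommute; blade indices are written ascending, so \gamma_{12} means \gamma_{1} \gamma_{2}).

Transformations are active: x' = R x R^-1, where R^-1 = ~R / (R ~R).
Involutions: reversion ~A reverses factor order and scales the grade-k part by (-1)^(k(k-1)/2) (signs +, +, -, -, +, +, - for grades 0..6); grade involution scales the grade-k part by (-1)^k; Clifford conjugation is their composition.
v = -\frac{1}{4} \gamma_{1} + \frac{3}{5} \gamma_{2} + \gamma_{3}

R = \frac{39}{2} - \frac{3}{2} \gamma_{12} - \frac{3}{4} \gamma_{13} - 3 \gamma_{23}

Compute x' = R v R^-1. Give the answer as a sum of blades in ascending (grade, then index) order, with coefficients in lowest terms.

~R = \frac{39}{2} + \frac{3}{2} \gamma_{12} + \frac{3}{4} \gamma_{13} + 3 \gamma_{23}, and R ~R = \frac{6273}{16}, so R^-1 = ~R / (\frac{6273}{16}).
R v = -\frac{261}{40} \gamma_{1} + \frac{333}{40} \gamma_{2} + \frac{1689}{80} \gamma_{3} - \frac{3}{10} \gamma_{123}
Answer: -\frac{5499}{13940} \gamma_{1} + \frac{791}{3485} \gamma_{2} + \frac{226}{205} \gamma_{3}


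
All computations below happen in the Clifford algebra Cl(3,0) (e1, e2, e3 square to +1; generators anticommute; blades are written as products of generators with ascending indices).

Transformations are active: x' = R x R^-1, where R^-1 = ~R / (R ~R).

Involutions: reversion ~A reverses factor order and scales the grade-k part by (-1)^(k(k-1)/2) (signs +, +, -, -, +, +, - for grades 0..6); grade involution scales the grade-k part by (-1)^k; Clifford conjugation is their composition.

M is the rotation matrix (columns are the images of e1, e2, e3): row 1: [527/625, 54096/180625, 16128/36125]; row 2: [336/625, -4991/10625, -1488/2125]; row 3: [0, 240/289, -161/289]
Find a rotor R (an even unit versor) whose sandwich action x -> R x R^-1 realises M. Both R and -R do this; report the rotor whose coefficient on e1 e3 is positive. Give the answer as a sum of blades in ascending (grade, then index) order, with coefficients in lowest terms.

Method: write R = a + b12*e1 e2 + b13*e1 e3 + b23*e2 e3 with a^2 + b12^2 + b13^2 + b23^2 = 1 (so R^-1 = ~R). Expanding the columns R e_j ~R gives tr M = 4a^2 - 1 and, from the antisymmetric part, M21 - M12 = -4a*b12, M13 - M31 = 4a*b13, M32 - M23 = -4a*b23.
Here tr M = -33169/180625, so a^2 = (1 + tr M)/4 = 36864/180625 and a = ±192/425. Taking a = 192/425: M21 - M12 = 43008/180625, M13 - M31 = 16128/36125, M32 - M23 = 55296/36125, giving b12 = -56/425, b13 = 21/85, b23 = -72/85, i.e. R = 192/425 - 56/425*e1 e2 + 21/85*e1 e3 - 72/85*e2 e3.
Its e1 e3 coefficient is already positive.
Answer: 192/425 - 56/425*e1 e2 + 21/85*e1 e3 - 72/85*e2 e3. Key observation: the double cover Spin(3) -> SO(3) sends R and -R to the same matrix (trace -33169/180625 here), so the stated sign of the e1 e3 coefficient is what selects one sheet.


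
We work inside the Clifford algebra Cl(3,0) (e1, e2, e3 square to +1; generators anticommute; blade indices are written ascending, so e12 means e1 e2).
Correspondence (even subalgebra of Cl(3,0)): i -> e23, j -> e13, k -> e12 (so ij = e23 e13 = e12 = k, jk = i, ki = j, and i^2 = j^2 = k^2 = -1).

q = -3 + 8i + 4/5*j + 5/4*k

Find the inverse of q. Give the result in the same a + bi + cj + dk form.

In blades: q = -3 + 5/4*e12 + 4/5*e13 + 8*e23.
With qbar = -3 - 5/4*e12 - 4/5*e13 - 8*e23 (scalar fixed, mapped units negated), q qbar = 30081/400 (the sum of squared coefficients), so q^-1 = qbar / (30081/400) = -400/10027 - 500/30081*e12 - 320/30081*e13 - 3200/30081*e23; translating back:
Answer: -400/10027 - 3200/30081*i - 320/30081*j - 500/30081*k


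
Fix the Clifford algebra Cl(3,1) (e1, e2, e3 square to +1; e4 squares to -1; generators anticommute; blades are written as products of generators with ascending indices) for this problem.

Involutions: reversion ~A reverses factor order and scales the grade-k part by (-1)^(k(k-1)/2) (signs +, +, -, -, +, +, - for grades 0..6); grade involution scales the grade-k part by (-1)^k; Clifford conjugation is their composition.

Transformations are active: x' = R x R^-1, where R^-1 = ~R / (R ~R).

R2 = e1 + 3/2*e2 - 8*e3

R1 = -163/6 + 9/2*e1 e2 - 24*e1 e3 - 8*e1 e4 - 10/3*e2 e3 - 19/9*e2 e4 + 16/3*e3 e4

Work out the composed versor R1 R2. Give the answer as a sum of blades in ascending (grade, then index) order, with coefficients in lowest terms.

Distribute over the terms of R2 (each basis-blade product reordered to ascending indices, repeated generators contracted through their squares):
R1 (e1) = -163/6*e1 - 9/2*e2 + 24*e3 + 8*e4 - 10/3*e1 e2 e3 - 19/9*e1 e2 e4 + 16/3*e1 e3 e4
R1 (3/2*e2) = 27/4*e1 - 163/4*e2 + 5*e3 + 19/6*e4 + 36*e1 e2 e3 + 12*e1 e2 e4 + 8*e2 e3 e4
R1 (-8*e3) = 192*e1 + 80/3*e2 + 652/3*e3 + 128/3*e4 - 36*e1 e2 e3 - 64*e1 e3 e4 - 152/9*e2 e3 e4
Summing the partial products and collecting blades:
Answer: 2059/12*e1 - 223/12*e2 + 739/3*e3 + 323/6*e4 - 10/3*e1 e2 e3 + 89/9*e1 e2 e4 - 176/3*e1 e3 e4 - 80/9*e2 e3 e4


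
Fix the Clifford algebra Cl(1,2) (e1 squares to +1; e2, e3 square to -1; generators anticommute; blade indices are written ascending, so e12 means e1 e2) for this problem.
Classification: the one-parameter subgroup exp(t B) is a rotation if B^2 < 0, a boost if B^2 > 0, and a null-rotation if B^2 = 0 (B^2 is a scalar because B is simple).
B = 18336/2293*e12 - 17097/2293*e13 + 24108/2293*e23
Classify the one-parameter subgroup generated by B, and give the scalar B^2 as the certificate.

B^2 term by term: the squares give (18336/2293)^2*(e12)^2 + (-17097/2293)^2*(e13)^2 + (24108/2293)^2*(e23)^2 = 336208896/5257849*(+1) + 292307409/5257849*(+1) + 581195664/5257849*(-1) = 9 (each basis 2-blade squares to minus the product of its generators' squares); cross terms between blades sharing an index anticommute and cancel. So B^2 = 9.
Answer: boost, certificate B^2 = 9. Certificate logic: 9 is a conjugation-invariant scalar, so its sign fixes rotation versus boost versus null-rotation outright.


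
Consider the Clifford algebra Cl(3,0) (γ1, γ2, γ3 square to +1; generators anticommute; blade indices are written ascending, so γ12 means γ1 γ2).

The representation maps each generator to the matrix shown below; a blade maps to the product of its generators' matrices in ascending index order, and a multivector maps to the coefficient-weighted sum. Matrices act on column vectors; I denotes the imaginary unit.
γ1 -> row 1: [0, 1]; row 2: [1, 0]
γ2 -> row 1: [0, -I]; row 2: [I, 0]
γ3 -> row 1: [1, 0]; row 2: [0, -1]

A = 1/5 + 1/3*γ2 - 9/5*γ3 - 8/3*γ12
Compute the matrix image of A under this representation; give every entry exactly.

Bivector images (products of the table entries): rho(γ12) = rho(γ1)rho(γ2) = row 1: [I, 0]; row 2: [0, -I].
M = (1/5)*1 + (1/3)*rho(γ2) + (-9/5)*rho(γ3) + (-8/3)*rho(γ12), summed entrywise (1 is the identity matrix):
Answer: row 1: [-8/5 - 8*I/3, -I/3]; row 2: [I/3, 2 + 8*I/3]


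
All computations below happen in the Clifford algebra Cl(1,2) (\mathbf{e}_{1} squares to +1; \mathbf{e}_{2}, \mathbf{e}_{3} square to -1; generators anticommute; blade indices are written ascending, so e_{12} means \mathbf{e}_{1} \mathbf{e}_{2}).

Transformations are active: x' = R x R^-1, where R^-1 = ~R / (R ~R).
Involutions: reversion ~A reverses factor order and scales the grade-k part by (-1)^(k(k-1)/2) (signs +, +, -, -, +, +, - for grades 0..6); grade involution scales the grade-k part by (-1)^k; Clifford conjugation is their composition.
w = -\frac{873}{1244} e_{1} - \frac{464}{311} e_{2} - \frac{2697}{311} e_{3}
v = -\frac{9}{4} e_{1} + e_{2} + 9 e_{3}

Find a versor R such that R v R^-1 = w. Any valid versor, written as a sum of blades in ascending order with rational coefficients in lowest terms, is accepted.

Sketch: the shared square -\frac{1231}{16} makes R = v + w = -\frac{918}{311} e_{1} - \frac{153}{311} e_{2} + \frac{102}{311} e_{3} the natural versor; its sandwich fixes that direction, negates (v - w)/2, and sends v to w.
Answer: -\frac{918}{311} e_{1} - \frac{153}{311} e_{2} + \frac{102}{311} e_{3}


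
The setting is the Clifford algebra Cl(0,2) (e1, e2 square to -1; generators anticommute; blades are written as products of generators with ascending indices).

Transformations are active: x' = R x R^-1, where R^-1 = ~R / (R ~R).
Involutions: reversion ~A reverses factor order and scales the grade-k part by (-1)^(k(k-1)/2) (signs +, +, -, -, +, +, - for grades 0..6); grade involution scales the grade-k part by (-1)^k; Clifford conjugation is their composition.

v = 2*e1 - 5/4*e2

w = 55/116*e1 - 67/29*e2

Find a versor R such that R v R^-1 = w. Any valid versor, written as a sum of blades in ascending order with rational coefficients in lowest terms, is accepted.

Equal squares first: v^2 = w^2 = -89/16. Then v + w = 287/116*e1 - 413/116*e2 is a versor taking v to w, provided it is invertible.
Answer: 287/116*e1 - 413/116*e2


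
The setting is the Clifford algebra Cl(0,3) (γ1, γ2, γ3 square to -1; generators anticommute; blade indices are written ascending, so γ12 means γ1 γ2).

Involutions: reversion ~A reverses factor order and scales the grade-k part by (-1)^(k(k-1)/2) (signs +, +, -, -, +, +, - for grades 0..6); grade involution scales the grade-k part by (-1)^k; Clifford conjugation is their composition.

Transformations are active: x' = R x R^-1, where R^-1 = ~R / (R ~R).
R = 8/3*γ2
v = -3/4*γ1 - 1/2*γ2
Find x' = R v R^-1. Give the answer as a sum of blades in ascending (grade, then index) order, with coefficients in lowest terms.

~R = 8/3*γ2, and R ~R = -64/9, so R^-1 = ~R / (-64/9).
R v = 4/3 + 2*γ12
Answer: 3/4*γ1 - 1/2*γ2


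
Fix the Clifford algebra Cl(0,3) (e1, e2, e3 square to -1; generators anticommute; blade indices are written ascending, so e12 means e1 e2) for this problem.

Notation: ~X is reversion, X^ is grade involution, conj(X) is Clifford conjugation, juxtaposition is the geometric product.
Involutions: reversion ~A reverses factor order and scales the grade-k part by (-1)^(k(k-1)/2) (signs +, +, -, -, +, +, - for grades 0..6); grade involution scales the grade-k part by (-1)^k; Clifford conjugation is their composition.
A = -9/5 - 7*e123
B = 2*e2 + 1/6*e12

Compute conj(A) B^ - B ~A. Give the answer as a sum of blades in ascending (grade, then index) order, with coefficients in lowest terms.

first term: 18/5*e2 + 7/6*e3 - 3/10*e12 + 14*e13
second term: -18/5*e2 - 7/6*e3 - 3/10*e12 + 14*e13
Answer: 36/5*e2 + 7/3*e3
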